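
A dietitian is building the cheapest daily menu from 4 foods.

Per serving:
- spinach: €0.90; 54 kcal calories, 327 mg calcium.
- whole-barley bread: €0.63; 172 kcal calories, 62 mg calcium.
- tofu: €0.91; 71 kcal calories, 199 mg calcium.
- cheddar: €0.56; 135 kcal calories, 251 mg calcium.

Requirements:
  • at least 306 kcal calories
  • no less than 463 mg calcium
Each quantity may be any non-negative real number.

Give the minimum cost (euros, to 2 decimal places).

This is a linear program. Let x1 = servings of spinach, x2 = servings of whole-barley bread, x3 = servings of tofu, x4 = servings of cheddar.
min 0.9x1 + 0.63x2 + 0.91x3 + 0.56x4 subject to:
  54x1 + 172x2 + 71x3 + 135x4 ≥ 306   (calories)
  327x1 + 62x2 + 199x3 + 251x4 ≥ 463   (calcium)
  x1, x2, x3, x4 ≥ 0.
At the optimum only whole-barley bread, cheddar are positive (spinach, tofu = 0). Binding constraints: calories and calcium.
Optimal quantities: whole-barley bread = 0.41092 servings, cheddar = 1.7431 servings.
Objective = 0.63·0.41092 + 0.56·1.7431 = 1.23502.

€1.24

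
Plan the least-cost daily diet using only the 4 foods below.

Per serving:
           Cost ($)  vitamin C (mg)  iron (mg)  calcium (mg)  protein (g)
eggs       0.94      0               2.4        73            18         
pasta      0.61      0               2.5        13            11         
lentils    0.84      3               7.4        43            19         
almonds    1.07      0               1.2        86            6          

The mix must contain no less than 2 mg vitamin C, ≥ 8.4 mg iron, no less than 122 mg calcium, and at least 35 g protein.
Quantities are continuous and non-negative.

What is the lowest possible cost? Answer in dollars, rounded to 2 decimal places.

Let x1 = servings of eggs, x2 = servings of pasta, x3 = servings of lentils, x4 = servings of almonds.
Minimise 0.94x1 + 0.61x2 + 0.84x3 + 1.07x4 subject to:
  3x3 ≥ 2   (vitamin C)
  2.4x1 + 2.5x2 + 7.4x3 + 1.2x4 ≥ 8.4   (iron)
  73x1 + 13x2 + 43x3 + 86x4 ≥ 122   (calcium)
  18x1 + 11x2 + 19x3 + 6x4 ≥ 35   (protein)
  x1, x2, x3, x4 ≥ 0.
The optimal basis is {eggs, lentils}; pasta, almonds drop out. The iron and calcium requirements are met with equality.
So eggs = 1.239 servings, lentils = 0.7332 servings.
Hence cost = 0.94·1.239 + 0.84·0.7332 = $1.7805.

$1.78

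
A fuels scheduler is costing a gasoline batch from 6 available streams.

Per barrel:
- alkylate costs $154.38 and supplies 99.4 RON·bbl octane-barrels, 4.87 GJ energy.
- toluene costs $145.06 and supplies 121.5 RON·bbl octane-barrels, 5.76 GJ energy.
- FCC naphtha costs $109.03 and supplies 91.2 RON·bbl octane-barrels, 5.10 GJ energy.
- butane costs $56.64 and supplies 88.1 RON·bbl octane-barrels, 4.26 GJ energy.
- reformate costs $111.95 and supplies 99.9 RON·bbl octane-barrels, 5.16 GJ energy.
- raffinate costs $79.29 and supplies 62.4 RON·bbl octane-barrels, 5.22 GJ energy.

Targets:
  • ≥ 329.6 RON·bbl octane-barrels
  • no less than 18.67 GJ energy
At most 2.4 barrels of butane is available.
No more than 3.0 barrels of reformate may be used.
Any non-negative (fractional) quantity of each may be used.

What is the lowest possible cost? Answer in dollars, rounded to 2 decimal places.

Let x1 = barrels of alkylate, x2 = barrels of toluene, x3 = barrels of FCC naphtha, x4 = barrels of butane, x5 = barrels of reformate, x6 = barrels of raffinate.
min 154.38x1 + 145.06x2 + 109.03x3 + 56.64x4 + 111.95x5 + 79.29x6 with:
  99.4x1 + 121.5x2 + 91.2x3 + 88.1x4 + 99.9x5 + 62.4x6 ≥ 329.6   (octane-barrels)
  4.87x1 + 5.76x2 + 5.1x3 + 4.26x4 + 5.16x5 + 5.22x6 ≥ 18.67   (energy)
  x4 ≤ 2.4
  x5 ≤ 3
  x1, x2, x3, x4, x5, x6 ≥ 0.
At the optimum only butane, reformate, raffinate are positive (alkylate, toluene, FCC naphtha = 0). There the octane-barrels, energy, the butane cap constraints are tight.
Optimal quantities: butane = 2.4 barrels, reformate = 0.44996 barrels, raffinate = 1.1732 barrels.
Objective = 56.64·2.4 + 111.95·0.44996 + 79.29·1.1732 = 279.3321.

$279.33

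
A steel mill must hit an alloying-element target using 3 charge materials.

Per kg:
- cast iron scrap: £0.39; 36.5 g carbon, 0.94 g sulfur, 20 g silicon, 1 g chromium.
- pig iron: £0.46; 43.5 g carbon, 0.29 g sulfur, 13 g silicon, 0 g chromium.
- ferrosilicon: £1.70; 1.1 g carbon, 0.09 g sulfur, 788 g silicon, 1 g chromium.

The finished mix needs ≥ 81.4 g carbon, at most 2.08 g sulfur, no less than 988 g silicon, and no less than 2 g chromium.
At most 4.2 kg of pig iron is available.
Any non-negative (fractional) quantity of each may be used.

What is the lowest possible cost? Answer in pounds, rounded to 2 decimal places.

Treat it as an LP. Let x1 = kg of cast iron scrap, x2 = kg of pig iron, x3 = kg of ferrosilicon.
Minimise 0.39x1 + 0.46x2 + 1.7x3 s.t.:
  36.5x1 + 43.5x2 + 1.1x3 ≥ 81.4   (carbon)
  0.94x1 + 0.29x2 + 0.09x3 ≤ 2.08   (sulfur)
  20x1 + 13x2 + 788x3 ≥ 988   (silicon)
  1x1 + 1x3 ≥ 2   (chromium)
  x2 ≤ 4.2
  x1, x2, x3 ≥ 0.
The optimal mix uses every input. There the carbon, sulfur, silicon constraints are tight.
That vertex is x1 = 2.0644, x2 = 0.10877, x3 = 1.1996.
Total cost: 0.39·2.0644 + 0.46·0.10877 + 1.7·1.1996 = 2.8945.

£2.89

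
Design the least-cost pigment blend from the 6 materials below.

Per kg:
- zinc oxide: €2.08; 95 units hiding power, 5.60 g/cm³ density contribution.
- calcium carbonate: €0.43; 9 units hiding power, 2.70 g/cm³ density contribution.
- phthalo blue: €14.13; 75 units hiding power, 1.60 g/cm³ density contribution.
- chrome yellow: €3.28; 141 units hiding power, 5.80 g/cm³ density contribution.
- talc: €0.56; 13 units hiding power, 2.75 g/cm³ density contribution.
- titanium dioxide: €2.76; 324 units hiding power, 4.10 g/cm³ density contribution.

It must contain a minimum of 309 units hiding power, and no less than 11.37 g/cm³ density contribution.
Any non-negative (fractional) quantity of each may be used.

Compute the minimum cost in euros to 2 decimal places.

€3.65

Let x1 = kg of zinc oxide, x2 = kg of calcium carbonate, x3 = kg of phthalo blue, x4 = kg of chrome yellow, x5 = kg of talc, x6 = kg of titanium dioxide.
Minimise 2.08x1 + 0.43x2 + 14.13x3 + 3.28x4 + 0.56x5 + 2.76x6 with:
  95x1 + 9x2 + 75x3 + 141x4 + 13x5 + 324x6 ≥ 309   (hiding power)
  5.6x1 + 2.7x2 + 1.6x3 + 5.8x4 + 2.75x5 + 4.1x6 ≥ 11.37   (density contribution)
  x1, x2, x3, x4, x5, x6 ≥ 0.
The minimum-cost mix takes nothing from zinc oxide, phthalo blue, chrome yellow, talc — only calcium carbonate, titanium dioxide. There the hiding power and density contribution constraints are tight.
Solving gives x2 = 2.885, x6 = 0.8736.
Hence cost = 0.43·2.885 + 2.76·0.8736 = €3.6517.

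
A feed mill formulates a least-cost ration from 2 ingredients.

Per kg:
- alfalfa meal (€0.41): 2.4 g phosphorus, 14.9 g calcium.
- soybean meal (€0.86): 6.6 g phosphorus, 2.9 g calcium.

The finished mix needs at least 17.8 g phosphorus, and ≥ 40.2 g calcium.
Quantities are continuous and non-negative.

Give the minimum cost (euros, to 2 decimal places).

€2.55

Set it up as a linear program. Let x1 = kg of alfalfa meal, x2 = kg of soybean meal.
Minimise 0.41x1 + 0.86x2 subject to:
  2.4x1 + 6.6x2 ≥ 17.8   (phosphorus)
  14.9x1 + 2.9x2 ≥ 40.2   (calcium)
  x1, x2 ≥ 0.
Both inputs are positive at the optimum. There the phosphorus and calcium constraints are tight.
Solving gives x1 = 2.339, x2 = 1.847.
Cost = 0.41·2.339 + 0.86·1.847 = 2.5474.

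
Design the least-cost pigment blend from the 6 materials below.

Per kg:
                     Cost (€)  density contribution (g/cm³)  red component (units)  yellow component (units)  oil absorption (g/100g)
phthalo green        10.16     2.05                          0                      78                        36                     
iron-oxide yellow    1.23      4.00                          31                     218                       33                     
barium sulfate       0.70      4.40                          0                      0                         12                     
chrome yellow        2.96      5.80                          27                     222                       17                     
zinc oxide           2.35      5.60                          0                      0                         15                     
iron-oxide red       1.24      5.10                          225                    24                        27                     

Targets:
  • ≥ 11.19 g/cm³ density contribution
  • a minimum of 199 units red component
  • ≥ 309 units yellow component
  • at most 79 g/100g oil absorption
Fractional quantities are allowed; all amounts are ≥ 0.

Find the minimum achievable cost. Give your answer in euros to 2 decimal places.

Set it up as a linear program. Let x1 = kg of phthalo green, x2 = kg of iron-oxide yellow, x3 = kg of barium sulfate, x4 = kg of chrome yellow, x5 = kg of zinc oxide, x6 = kg of iron-oxide red.
Minimise 10.16x1 + 1.23x2 + 0.7x3 + 2.96x4 + 2.35x5 + 1.24x6 s.t.:
  2.05x1 + 4x2 + 4.4x3 + 5.8x4 + 5.6x5 + 5.1x6 ≥ 11.19   (density contribution)
  31x2 + 27x4 + 225x6 ≥ 199   (red component)
  78x1 + 218x2 + 222x4 + 24x6 ≥ 309   (yellow component)
  36x1 + 33x2 + 12x3 + 17x4 + 15x5 + 27x6 ≤ 79   (oil absorption)
  x1, x2, x3, x4, x5, x6 ≥ 0.
At the optimum only iron-oxide yellow, barium sulfate, iron-oxide red are positive (phthalo green, chrome yellow, zinc oxide = 0). There the density contribution, red component, yellow component constraints are tight.
That vertex is x2 = 1.34, x3 = 0.5135, x6 = 0.6998.
Objective = 1.23·1.34 + 0.7·0.5135 + 1.24·0.6998 = 2.8754.

€2.88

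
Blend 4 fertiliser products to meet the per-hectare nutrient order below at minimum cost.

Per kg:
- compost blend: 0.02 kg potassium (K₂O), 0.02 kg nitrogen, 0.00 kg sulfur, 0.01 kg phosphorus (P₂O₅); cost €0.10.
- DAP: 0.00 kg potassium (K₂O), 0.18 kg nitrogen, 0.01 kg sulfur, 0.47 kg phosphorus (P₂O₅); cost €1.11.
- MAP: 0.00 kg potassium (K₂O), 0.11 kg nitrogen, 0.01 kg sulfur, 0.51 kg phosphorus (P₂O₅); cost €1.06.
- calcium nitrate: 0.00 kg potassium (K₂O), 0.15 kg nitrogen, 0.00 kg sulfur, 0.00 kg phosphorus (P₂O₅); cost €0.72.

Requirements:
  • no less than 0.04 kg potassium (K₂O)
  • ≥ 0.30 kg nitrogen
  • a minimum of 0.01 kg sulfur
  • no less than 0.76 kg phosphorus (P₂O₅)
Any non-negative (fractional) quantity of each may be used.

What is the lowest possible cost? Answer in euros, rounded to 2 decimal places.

Treat it as an LP. Let x1 = kg of compost blend, x2 = kg of DAP, x3 = kg of MAP, x4 = kg of calcium nitrate.
Minimize 0.1x1 + 1.11x2 + 1.06x3 + 0.72x4 with:
  0.02x1 ≥ 0.04   (potassium (K₂O))
  0.02x1 + 0.18x2 + 0.11x3 + 0.15x4 ≥ 0.3   (nitrogen)
  0.01x2 + 0.01x3 ≥ 0.01   (sulfur)
  0.01x1 + 0.47x2 + 0.51x3 ≥ 0.76   (phosphorus (P₂O₅))
  x1, x2, x3, x4 ≥ 0.
At the optimum only compost blend, DAP, MAP are positive (calcium nitrate = 0). The potassium (K₂O), nitrogen, phosphorus (P₂O₅) requirements are met with equality.
That vertex is x1 = 2, x2 = 1.277, x3 = 0.2743.
Hence cost = 0.1·2 + 1.11·1.277 + 1.06·0.2743 = €1.9082.

€1.91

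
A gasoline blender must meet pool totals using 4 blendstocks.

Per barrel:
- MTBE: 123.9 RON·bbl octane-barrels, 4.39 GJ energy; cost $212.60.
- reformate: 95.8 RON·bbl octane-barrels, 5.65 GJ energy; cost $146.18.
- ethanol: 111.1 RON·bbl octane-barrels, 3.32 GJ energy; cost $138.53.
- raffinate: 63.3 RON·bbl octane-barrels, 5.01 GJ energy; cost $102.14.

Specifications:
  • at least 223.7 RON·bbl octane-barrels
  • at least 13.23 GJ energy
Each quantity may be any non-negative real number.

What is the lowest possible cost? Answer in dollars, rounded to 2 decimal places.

Let x1 = barrels of MTBE, x2 = barrels of reformate, x3 = barrels of ethanol, x4 = barrels of raffinate.
Minimize 212.6x1 + 146.18x2 + 138.53x3 + 102.14x4 subject to:
  123.9x1 + 95.8x2 + 111.1x3 + 63.3x4 ≥ 223.7   (octane-barrels)
  4.39x1 + 5.65x2 + 3.32x3 + 5.01x4 ≥ 13.23   (energy)
  x1, x2, x3, x4 ≥ 0.
The minimum-cost mix takes nothing from MTBE, reformate — only ethanol, raffinate. The octane-barrels and energy requirements are met with equality.
Solving gives x3 = 0.8176, x4 = 2.099.
Objective = 138.53·0.8176 + 102.14·2.099 = 327.6540.

$327.65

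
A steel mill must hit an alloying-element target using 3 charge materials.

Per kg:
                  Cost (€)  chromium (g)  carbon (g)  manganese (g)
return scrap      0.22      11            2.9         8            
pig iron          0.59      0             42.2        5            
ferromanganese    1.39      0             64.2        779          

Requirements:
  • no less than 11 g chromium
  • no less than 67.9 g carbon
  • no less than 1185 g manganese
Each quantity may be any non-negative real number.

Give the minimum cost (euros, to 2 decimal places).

This is a linear program. Let x1 = kg of return scrap, x2 = kg of pig iron, x3 = kg of ferromanganese.
min 0.22x1 + 0.59x2 + 1.39x3 with:
  11x1 ≥ 11   (chromium)
  2.9x1 + 42.2x2 + 64.2x3 ≥ 67.9   (carbon)
  8x1 + 5x2 + 779x3 ≥ 1185   (manganese)
  x1, x2, x3 ≥ 0.
The optimal basis is {return scrap, ferromanganese}; pig iron drops out. Binding constraints: chromium and manganese.
Solving gives x1 = 1, x3 = 1.511.
Objective = 0.22·1 + 1.39·1.511 = 2.3203.

€2.32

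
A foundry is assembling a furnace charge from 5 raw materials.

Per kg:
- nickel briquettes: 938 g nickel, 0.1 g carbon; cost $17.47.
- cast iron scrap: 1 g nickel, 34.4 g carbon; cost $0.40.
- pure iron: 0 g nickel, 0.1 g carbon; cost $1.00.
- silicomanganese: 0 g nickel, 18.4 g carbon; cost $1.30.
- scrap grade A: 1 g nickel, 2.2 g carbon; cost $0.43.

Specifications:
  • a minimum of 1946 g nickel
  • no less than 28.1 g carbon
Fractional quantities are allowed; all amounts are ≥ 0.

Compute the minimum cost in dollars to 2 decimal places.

Let x1 = kg of nickel briquettes, x2 = kg of cast iron scrap, x3 = kg of pure iron, x4 = kg of silicomanganese, x5 = kg of scrap grade A.
Minimise 17.47x1 + 0.4x2 + 1x3 + 1.3x4 + 0.43x5 s.t.:
  938x1 + 1x2 + 1x5 ≥ 1946   (nickel)
  0.1x1 + 34.4x2 + 0.1x3 + 18.4x4 + 2.2x5 ≥ 28.1   (carbon)
  x1, x2, x3, x4, x5 ≥ 0.
The minimum-cost mix takes nothing from pure iron, silicomanganese, scrap grade A — only nickel briquettes, cast iron scrap. The nickel and carbon requirements are met with equality.
So nickel briquettes = 2.0738 kg, cast iron scrap = 0.81083 kg.
Hence cost = 17.47·2.0738 + 0.4·0.81083 = $36.5536.

$36.55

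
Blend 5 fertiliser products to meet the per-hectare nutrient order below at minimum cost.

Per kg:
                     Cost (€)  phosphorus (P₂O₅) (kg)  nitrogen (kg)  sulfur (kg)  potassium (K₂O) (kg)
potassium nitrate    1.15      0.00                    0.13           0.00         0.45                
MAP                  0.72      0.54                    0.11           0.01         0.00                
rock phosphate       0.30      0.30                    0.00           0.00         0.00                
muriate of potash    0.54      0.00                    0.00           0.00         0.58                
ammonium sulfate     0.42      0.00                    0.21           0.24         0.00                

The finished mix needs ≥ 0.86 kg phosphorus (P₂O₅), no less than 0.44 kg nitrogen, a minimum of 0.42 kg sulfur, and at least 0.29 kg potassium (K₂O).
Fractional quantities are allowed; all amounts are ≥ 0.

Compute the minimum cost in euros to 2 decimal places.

€1.98

Set it up as a linear program. Let x1 = kg of potassium nitrate, x2 = kg of MAP, x3 = kg of rock phosphate, x4 = kg of muriate of potash, x5 = kg of ammonium sulfate.
Minimise 1.15x1 + 0.72x2 + 0.3x3 + 0.54x4 + 0.42x5 subject to:
  0.54x2 + 0.3x3 ≥ 0.86   (phosphorus (P₂O₅))
  0.13x1 + 0.11x2 + 0.21x5 ≥ 0.44   (nitrogen)
  0.01x2 + 0.24x5 ≥ 0.42   (sulfur)
  0.45x1 + 0.58x4 ≥ 0.29   (potassium (K₂O))
  x1, x2, x3, x4, x5 ≥ 0.
At the optimum only MAP, rock phosphate, muriate of potash, ammonium sulfate are positive (potassium nitrate = 0). Binding constraints: phosphorus (P₂O₅), nitrogen, sulfur, potassium (K₂O).
That vertex is x2 = 0.716, x3 = 1.578, x4 = 0.5, x5 = 1.72.
Objective = 0.72·0.716 + 0.3·1.578 + 0.54·0.5 + 0.42·1.72 = 1.9813.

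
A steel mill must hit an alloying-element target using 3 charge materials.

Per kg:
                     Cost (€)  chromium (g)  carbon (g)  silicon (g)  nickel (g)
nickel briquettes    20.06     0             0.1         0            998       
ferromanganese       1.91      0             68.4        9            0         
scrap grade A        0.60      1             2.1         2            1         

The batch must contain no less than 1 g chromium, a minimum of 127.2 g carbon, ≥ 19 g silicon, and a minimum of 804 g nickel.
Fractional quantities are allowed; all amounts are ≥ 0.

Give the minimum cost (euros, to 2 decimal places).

Let x1 = kg of nickel briquettes, x2 = kg of ferromanganese, x3 = kg of scrap grade A.
Minimise 20.06x1 + 1.91x2 + 0.6x3 subject to:
  1x3 ≥ 1   (chromium)
  0.1x1 + 68.4x2 + 2.1x3 ≥ 127.2   (carbon)
  9x2 + 2x3 ≥ 19   (silicon)
  998x1 + 1x3 ≥ 804   (nickel)
  x1, x2, x3 ≥ 0.
The optimal mix uses every input. There the chromium, silicon, nickel constraints are tight.
Solving gives x1 = 0.8046, x2 = 1.889, x3 = 1.
Total cost: 20.06·0.8046 + 1.91·1.889 + 0.6·1 = 20.3483.

€20.35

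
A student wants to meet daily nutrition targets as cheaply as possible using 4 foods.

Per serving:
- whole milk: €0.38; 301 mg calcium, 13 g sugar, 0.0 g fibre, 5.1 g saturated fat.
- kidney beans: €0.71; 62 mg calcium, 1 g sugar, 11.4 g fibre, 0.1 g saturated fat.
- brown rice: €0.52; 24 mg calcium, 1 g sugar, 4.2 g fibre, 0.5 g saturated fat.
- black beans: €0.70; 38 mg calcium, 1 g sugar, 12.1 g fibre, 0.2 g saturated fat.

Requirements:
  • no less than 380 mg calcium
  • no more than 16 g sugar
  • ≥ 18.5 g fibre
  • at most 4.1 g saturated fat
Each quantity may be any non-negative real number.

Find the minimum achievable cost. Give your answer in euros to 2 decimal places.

€2.03

Treat it as an LP. Let x1 = servings of whole milk, x2 = servings of kidney beans, x3 = servings of brown rice, x4 = servings of black beans.
min 0.38x1 + 0.71x2 + 0.52x3 + 0.7x4 s.t.:
  301x1 + 62x2 + 24x3 + 38x4 ≥ 380   (calcium)
  13x1 + 1x2 + 1x3 + 1x4 ≤ 16   (sugar)
  11.4x2 + 4.2x3 + 12.1x4 ≥ 18.5   (fibre)
  5.1x1 + 0.1x2 + 0.5x3 + 0.2x4 ≤ 4.1   (saturated fat)
  x1, x2, x3, x4 ≥ 0.
The cheapest feasible vertex uses only whole milk, kidney beans; brown rice, black beans are not used. The calcium and saturated fat requirements are met with equality.
That vertex is x1 = 0.7557, x2 = 2.46.
Objective = 0.38·0.7557 + 0.71·2.46 = 2.0338.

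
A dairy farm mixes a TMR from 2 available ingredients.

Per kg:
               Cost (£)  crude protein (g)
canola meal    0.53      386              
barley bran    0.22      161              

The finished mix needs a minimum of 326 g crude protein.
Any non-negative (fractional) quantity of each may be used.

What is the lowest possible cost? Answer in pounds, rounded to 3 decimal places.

Treat it as an LP. Let x1 = kg of canola meal, x2 = kg of barley bran.
min 0.53x1 + 0.22x2 with:
  386x1 + 161x2 ≥ 326   (crude protein)
  x1, x2 ≥ 0.
At the optimum only barley bran is positive (canola meal = 0). Binding constraint: crude protein.
So barley bran = 2.0248 kg.
Hence cost = 0.22·2.0248 = £0.44546.

£0.445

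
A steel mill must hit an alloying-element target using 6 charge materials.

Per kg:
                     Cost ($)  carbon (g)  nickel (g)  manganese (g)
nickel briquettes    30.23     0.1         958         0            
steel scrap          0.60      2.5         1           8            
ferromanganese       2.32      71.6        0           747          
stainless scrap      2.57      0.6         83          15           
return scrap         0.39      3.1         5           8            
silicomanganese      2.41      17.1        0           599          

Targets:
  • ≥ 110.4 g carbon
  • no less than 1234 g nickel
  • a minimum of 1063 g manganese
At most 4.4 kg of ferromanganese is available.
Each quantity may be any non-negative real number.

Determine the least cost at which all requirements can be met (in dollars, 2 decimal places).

$41.50

This is a linear program. Let x1 = kg of nickel briquettes, x2 = kg of steel scrap, x3 = kg of ferromanganese, x4 = kg of stainless scrap, x5 = kg of return scrap, x6 = kg of silicomanganese.
Minimise 30.23x1 + 0.6x2 + 2.32x3 + 2.57x4 + 0.39x5 + 2.41x6 subject to:
  0.1x1 + 2.5x2 + 71.6x3 + 0.6x4 + 3.1x5 + 17.1x6 ≥ 110.4   (carbon)
  958x1 + 1x2 + 83x4 + 5x5 ≥ 1234   (nickel)
  8x2 + 747x3 + 15x4 + 8x5 + 599x6 ≥ 1063   (manganese)
  x3 ≤ 4.4
  x1, x2, x3, x4, x5, x6 ≥ 0.
The cheapest feasible vertex uses only ferromanganese, stainless scrap; nickel briquettes, steel scrap, return scrap, silicomanganese are not used. Binding constraints: carbon and nickel.
That vertex is x3 = 1.417, x4 = 14.87.
Cost = 2.32·1.417 + 2.57·14.87 = 41.5033.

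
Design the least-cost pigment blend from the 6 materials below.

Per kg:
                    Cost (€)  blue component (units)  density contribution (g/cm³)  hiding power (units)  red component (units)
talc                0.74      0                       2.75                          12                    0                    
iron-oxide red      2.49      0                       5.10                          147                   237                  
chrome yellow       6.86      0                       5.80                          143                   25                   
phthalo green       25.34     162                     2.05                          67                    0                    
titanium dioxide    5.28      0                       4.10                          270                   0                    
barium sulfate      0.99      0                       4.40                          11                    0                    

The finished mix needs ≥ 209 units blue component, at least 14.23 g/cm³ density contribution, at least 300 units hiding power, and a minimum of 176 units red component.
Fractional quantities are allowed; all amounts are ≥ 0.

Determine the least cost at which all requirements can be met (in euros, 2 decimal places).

This is a linear program. Let x1 = kg of talc, x2 = kg of iron-oxide red, x3 = kg of chrome yellow, x4 = kg of phthalo green, x5 = kg of titanium dioxide, x6 = kg of barium sulfate.
Minimise 0.74x1 + 2.49x2 + 6.86x3 + 25.34x4 + 5.28x5 + 0.99x6 with:
  162x4 ≥ 209   (blue component)
  2.75x1 + 5.1x2 + 5.8x3 + 2.05x4 + 4.1x5 + 4.4x6 ≥ 14.23   (density contribution)
  12x1 + 147x2 + 143x3 + 67x4 + 270x5 + 11x6 ≥ 300   (hiding power)
  237x2 + 25x3 ≥ 176   (red component)
  x1, x2, x3, x4, x5, x6 ≥ 0.
The optimal basis is {iron-oxide red, phthalo green, barium sulfate}; talc, chrome yellow, titanium dioxide drop out. There the blue component, density contribution, hiding power constraints are tight.
So iron-oxide red = 1.375 kg, phthalo green = 1.29 kg, barium sulfate = 1.039 kg.
Cost = 2.49·1.375 + 25.34·1.29 + 0.99·1.039 = 37.1410.

€37.14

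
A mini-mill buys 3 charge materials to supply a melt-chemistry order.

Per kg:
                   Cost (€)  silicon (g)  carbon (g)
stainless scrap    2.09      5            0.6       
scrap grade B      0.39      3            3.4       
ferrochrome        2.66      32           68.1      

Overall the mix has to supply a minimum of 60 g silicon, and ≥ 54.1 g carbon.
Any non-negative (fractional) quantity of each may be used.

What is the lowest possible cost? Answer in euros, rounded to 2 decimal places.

Let x1 = kg of stainless scrap, x2 = kg of scrap grade B, x3 = kg of ferrochrome.
min 2.09x1 + 0.39x2 + 2.66x3 s.t.:
  5x1 + 3x2 + 32x3 ≥ 60   (silicon)
  0.6x1 + 3.4x2 + 68.1x3 ≥ 54.1   (carbon)
  x1, x2, x3 ≥ 0.
The optimal basis is {ferrochrome}; stainless scrap, scrap grade B drop out. There the silicon constraint is tight.
Optimal quantities: ferrochrome = 1.875 kg.
Hence cost = 2.66·1.875 = €4.9875.

€4.99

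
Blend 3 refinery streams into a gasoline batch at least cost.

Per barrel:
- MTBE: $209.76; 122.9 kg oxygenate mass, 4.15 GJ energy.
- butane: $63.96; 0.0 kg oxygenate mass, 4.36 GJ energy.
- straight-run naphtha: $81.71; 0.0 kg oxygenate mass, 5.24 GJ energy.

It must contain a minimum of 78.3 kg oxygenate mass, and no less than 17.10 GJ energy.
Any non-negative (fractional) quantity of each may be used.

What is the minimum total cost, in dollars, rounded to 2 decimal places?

$345.70

This is a linear program. Let x1 = barrels of MTBE, x2 = barrels of butane, x3 = barrels of straight-run naphtha.
min 209.76x1 + 63.96x2 + 81.71x3 s.t.:
  122.9x1 ≥ 78.3   (oxygenate mass)
  4.15x1 + 4.36x2 + 5.24x3 ≥ 17.1   (energy)
  x1, x2, x3 ≥ 0.
The cheapest feasible vertex uses only MTBE, butane; straight-run naphtha is not used. The oxygenate mass and energy requirements are met with equality.
So MTBE = 0.6371 barrels, butane = 3.3156 barrels.
Hence cost = 209.76·0.6371 + 63.96·3.3156 = $345.7039.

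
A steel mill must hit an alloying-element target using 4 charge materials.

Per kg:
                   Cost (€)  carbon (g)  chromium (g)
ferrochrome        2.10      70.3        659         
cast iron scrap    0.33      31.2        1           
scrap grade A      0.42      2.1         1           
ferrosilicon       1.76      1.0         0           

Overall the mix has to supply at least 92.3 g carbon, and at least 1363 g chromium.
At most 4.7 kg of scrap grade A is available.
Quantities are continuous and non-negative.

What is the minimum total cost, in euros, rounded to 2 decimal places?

This is a linear program. Let x1 = kg of ferrochrome, x2 = kg of cast iron scrap, x3 = kg of scrap grade A, x4 = kg of ferrosilicon.
min 2.1x1 + 0.33x2 + 0.42x3 + 1.76x4 s.t.:
  70.3x1 + 31.2x2 + 2.1x3 + 1x4 ≥ 92.3   (carbon)
  659x1 + 1x2 + 1x3 ≥ 1363   (chromium)
  x3 ≤ 4.7
  x1, x2, x3, x4 ≥ 0.
At the optimum only ferrochrome is positive (cast iron scrap, scrap grade A, ferrosilicon = 0). Binding constraint: chromium.
Solving gives x1 = 2.068.
Objective = 2.1·2.068 = 4.3428.

€4.34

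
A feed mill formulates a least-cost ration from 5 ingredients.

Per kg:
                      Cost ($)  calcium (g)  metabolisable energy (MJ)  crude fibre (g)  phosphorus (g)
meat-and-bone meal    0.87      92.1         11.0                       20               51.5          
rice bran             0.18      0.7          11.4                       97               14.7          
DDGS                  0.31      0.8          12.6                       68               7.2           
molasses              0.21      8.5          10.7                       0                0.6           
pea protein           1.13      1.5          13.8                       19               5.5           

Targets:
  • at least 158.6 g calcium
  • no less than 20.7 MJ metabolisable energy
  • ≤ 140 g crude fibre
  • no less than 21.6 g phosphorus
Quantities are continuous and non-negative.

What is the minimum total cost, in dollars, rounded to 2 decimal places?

$1.52

Let x1 = kg of meat-and-bone meal, x2 = kg of rice bran, x3 = kg of DDGS, x4 = kg of molasses, x5 = kg of pea protein.
min 0.87x1 + 0.18x2 + 0.31x3 + 0.21x4 + 1.13x5 s.t.:
  92.1x1 + 0.7x2 + 0.8x3 + 8.5x4 + 1.5x5 ≥ 158.6   (calcium)
  11x1 + 11.4x2 + 12.6x3 + 10.7x4 + 13.8x5 ≥ 20.7   (metabolisable energy)
  20x1 + 97x2 + 68x3 + 19x5 ≤ 140   (crude fibre)
  51.5x1 + 14.7x2 + 7.2x3 + 0.6x4 + 5.5x5 ≥ 21.6   (phosphorus)
  x1, x2, x3, x4, x5 ≥ 0.
The minimum-cost mix takes nothing from rice bran, DDGS, pea protein — only meat-and-bone meal, molasses. There the calcium and metabolisable energy constraints are tight.
That vertex is x1 = 1.705, x4 = 0.1815.
Objective = 0.87·1.705 + 0.21·0.1815 = 1.5215.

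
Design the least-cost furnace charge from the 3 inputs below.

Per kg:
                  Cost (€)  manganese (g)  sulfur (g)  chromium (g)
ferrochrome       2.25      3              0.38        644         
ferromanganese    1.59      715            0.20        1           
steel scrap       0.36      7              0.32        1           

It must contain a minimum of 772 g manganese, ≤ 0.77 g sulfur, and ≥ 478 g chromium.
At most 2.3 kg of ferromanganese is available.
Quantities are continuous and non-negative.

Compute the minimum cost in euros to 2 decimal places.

Let x1 = kg of ferrochrome, x2 = kg of ferromanganese, x3 = kg of steel scrap.
min 2.25x1 + 1.59x2 + 0.36x3 subject to:
  3x1 + 715x2 + 7x3 ≥ 772   (manganese)
  0.38x1 + 0.2x2 + 0.32x3 ≤ 0.77   (sulfur)
  644x1 + 1x2 + 1x3 ≥ 478   (chromium)
  x2 ≤ 2.3
  x1, x2, x3 ≥ 0.
The optimal basis is {ferrochrome, ferromanganese}; steel scrap drops out. There the manganese and chromium constraints are tight.
So ferrochrome = 0.7406 kg, ferromanganese = 1.077 kg.
Hence cost = 2.25·0.7406 + 1.59·1.077 = €3.3788.

€3.38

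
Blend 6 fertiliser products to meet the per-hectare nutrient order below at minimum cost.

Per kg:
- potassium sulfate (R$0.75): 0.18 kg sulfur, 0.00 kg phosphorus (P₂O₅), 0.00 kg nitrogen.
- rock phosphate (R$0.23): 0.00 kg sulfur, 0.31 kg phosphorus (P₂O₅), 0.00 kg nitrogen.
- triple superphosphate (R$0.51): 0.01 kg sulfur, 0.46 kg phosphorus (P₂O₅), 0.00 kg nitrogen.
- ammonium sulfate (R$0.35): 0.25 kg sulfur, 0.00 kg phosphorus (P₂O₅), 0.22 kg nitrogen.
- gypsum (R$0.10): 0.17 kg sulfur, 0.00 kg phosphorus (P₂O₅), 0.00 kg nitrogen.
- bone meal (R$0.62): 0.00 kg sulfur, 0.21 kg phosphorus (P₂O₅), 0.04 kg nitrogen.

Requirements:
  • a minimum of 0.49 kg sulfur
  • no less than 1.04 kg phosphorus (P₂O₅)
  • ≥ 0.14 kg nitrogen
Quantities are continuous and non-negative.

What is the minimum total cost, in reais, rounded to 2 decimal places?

R$1.19

Treat it as an LP. Let x1 = kg of potassium sulfate, x2 = kg of rock phosphate, x3 = kg of triple superphosphate, x4 = kg of ammonium sulfate, x5 = kg of gypsum, x6 = kg of bone meal.
Minimize 0.75x1 + 0.23x2 + 0.51x3 + 0.35x4 + 0.1x5 + 0.62x6 subject to:
  0.18x1 + 0.01x3 + 0.25x4 + 0.17x5 ≥ 0.49   (sulfur)
  0.31x2 + 0.46x3 + 0.21x6 ≥ 1.04   (phosphorus (P₂O₅))
  0.22x4 + 0.04x6 ≥ 0.14   (nitrogen)
  x1, x2, x3, x4, x5, x6 ≥ 0.
The cheapest feasible vertex uses only rock phosphate, ammonium sulfate, gypsum; potassium sulfate, triple superphosphate, bone meal are not used. There the sulfur, phosphorus (P₂O₅), nitrogen constraints are tight.
Solving gives x2 = 3.355, x4 = 0.6364, x5 = 1.947.
Objective = 0.23·3.355 + 0.35·0.6364 + 0.1·1.947 = 1.1891.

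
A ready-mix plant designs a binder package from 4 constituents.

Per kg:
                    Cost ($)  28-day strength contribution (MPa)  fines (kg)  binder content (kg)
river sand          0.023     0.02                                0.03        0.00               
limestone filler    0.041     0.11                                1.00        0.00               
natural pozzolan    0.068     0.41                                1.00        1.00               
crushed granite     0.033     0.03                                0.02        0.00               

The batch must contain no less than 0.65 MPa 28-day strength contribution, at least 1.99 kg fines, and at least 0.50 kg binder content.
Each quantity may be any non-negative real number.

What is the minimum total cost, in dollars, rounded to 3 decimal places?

Let x1 = kg of river sand, x2 = kg of limestone filler, x3 = kg of natural pozzolan, x4 = kg of crushed granite.
Minimize 0.023x1 + 0.041x2 + 0.068x3 + 0.033x4 subject to:
  0.02x1 + 0.11x2 + 0.41x3 + 0.03x4 ≥ 0.65   (28-day strength contribution)
  0.03x1 + 1x2 + 1x3 + 0.02x4 ≥ 1.99   (fines)
  1x3 ≥ 0.5   (binder content)
  x1, x2, x3, x4 ≥ 0.
At the optimum only limestone filler, natural pozzolan are positive (river sand, crushed granite = 0). The 28-day strength contribution and fines requirements are met with equality.
Optimal quantities: limestone filler = 0.553 kg, natural pozzolan = 1.437 kg.
Objective = 0.041·0.553 + 0.068·1.437 = 0.12039.

$0.120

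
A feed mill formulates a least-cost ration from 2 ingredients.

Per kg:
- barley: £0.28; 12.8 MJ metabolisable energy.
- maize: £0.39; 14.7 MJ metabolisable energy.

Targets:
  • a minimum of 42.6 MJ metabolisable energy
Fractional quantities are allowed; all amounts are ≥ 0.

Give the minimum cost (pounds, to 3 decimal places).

Let x1 = kg of barley, x2 = kg of maize.
Minimise 0.28x1 + 0.39x2 with:
  12.8x1 + 14.7x2 ≥ 42.6   (metabolisable energy)
  x1, x2 ≥ 0.
At the optimum only barley is positive (maize = 0). The metabolisable energy requirement is met with equality.
Solving gives x1 = 3.328.
Hence cost = 0.28·3.328 = £0.93184.

£0.932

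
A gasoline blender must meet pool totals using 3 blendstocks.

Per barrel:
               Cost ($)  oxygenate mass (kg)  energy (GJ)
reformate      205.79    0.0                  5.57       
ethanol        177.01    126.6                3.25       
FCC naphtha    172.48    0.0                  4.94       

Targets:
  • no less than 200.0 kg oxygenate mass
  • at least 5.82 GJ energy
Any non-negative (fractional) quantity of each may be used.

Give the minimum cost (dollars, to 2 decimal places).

$303.58

Treat it as an LP. Let x1 = barrels of reformate, x2 = barrels of ethanol, x3 = barrels of FCC naphtha.
min 205.79x1 + 177.01x2 + 172.48x3 subject to:
  126.6x2 ≥ 200   (oxygenate mass)
  5.57x1 + 3.25x2 + 4.94x3 ≥ 5.82   (energy)
  x1, x2, x3 ≥ 0.
The cheapest feasible vertex uses only ethanol, FCC naphtha; reformate is not used. There the oxygenate mass and energy constraints are tight.
That vertex is x2 = 1.5798, x3 = 0.13881.
Hence cost = 177.01·1.5798 + 172.48·0.13881 = $303.5823.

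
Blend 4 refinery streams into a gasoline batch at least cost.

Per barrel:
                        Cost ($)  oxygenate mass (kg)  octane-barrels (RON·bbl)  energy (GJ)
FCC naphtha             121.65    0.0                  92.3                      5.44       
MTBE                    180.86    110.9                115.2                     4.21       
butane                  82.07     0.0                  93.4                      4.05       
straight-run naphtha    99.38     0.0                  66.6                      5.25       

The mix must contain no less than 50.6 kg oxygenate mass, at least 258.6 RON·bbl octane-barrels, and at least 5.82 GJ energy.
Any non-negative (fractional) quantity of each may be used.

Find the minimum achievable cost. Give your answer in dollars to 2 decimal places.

Let x1 = barrels of FCC naphtha, x2 = barrels of MTBE, x3 = barrels of butane, x4 = barrels of straight-run naphtha.
min 121.65x1 + 180.86x2 + 82.07x3 + 99.38x4 subject to:
  110.9x2 ≥ 50.6   (oxygenate mass)
  92.3x1 + 115.2x2 + 93.4x3 + 66.6x4 ≥ 258.6   (octane-barrels)
  5.44x1 + 4.21x2 + 4.05x3 + 5.25x4 ≥ 5.82   (energy)
  x1, x2, x3, x4 ≥ 0.
The cheapest feasible vertex uses only MTBE, butane; FCC naphtha, straight-run naphtha are not used. The oxygenate mass and octane-barrels requirements are met with equality.
So MTBE = 0.456267 barrels, butane = 2.20597 barrels.
Hence cost = 180.86·0.456267 + 82.07·2.20597 = $263.5644.

$263.56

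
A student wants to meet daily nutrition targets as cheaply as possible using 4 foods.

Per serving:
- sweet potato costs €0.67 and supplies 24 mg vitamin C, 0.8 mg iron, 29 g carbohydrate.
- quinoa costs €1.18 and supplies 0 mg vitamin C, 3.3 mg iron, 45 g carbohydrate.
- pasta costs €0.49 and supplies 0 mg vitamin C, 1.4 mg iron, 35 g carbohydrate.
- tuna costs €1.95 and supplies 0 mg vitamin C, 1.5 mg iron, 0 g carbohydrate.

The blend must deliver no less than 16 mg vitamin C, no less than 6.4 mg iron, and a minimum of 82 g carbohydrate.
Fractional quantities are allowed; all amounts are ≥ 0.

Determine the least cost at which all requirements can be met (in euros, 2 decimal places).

€2.50

Let x1 = servings of sweet potato, x2 = servings of quinoa, x3 = servings of pasta, x4 = servings of tuna.
Minimise 0.67x1 + 1.18x2 + 0.49x3 + 1.95x4 subject to:
  24x1 ≥ 16   (vitamin C)
  0.8x1 + 3.3x2 + 1.4x3 + 1.5x4 ≥ 6.4   (iron)
  29x1 + 45x2 + 35x3 ≥ 82   (carbohydrate)
  x1, x2, x3, x4 ≥ 0.
The optimal basis is {sweet potato, pasta}; quinoa, tuna drop out. The vitamin C and iron requirements are met with equality.
Solving gives x1 = 0.6667, x3 = 4.19.
Objective = 0.67·0.6667 + 0.49·4.19 = 2.4998.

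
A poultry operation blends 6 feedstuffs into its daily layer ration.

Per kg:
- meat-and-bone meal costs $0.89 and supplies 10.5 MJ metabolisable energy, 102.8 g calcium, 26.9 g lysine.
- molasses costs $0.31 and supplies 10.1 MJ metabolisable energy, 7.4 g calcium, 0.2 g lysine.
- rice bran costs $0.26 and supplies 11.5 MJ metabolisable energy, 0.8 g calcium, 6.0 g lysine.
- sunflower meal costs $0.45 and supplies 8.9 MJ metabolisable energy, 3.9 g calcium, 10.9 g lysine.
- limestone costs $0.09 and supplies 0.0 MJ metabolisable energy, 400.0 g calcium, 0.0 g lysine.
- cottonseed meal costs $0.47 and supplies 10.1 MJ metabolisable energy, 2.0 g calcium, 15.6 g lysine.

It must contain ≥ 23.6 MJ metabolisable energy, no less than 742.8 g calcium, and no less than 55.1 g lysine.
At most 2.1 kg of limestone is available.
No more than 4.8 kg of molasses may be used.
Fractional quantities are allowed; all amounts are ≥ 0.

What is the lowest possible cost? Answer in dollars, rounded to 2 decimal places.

$1.83

This is a linear program. Let x1 = kg of meat-and-bone meal, x2 = kg of molasses, x3 = kg of rice bran, x4 = kg of sunflower meal, x5 = kg of limestone, x6 = kg of cottonseed meal.
Minimize 0.89x1 + 0.31x2 + 0.26x3 + 0.45x4 + 0.09x5 + 0.47x6 subject to:
  10.5x1 + 10.1x2 + 11.5x3 + 8.9x4 + 10.1x6 ≥ 23.6   (metabolisable energy)
  102.8x1 + 7.4x2 + 0.8x3 + 3.9x4 + 400x5 + 2x6 ≥ 742.8   (calcium)
  26.9x1 + 0.2x2 + 6x3 + 10.9x4 + 15.6x6 ≥ 55.1   (lysine)
  x5 ≤ 2.1
  x2 ≤ 4.8
  x1, x2, x3, x4, x5, x6 ≥ 0.
The minimum-cost mix takes nothing from meat-and-bone meal, molasses, rice bran, sunflower meal — only limestone, cottonseed meal. There the calcium and lysine constraints are tight.
So limestone = 1.839 kg, cottonseed meal = 3.532 kg.
Cost = 0.09·1.839 + 0.47·3.532 = 1.8256.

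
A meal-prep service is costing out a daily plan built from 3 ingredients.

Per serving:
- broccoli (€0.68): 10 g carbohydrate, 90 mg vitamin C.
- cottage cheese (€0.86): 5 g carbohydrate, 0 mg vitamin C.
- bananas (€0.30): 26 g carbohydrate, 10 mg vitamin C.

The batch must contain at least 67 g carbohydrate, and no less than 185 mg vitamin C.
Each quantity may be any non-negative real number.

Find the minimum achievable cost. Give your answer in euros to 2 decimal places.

€1.82

Set it up as a linear program. Let x1 = servings of broccoli, x2 = servings of cottage cheese, x3 = servings of bananas.
min 0.68x1 + 0.86x2 + 0.3x3 with:
  10x1 + 5x2 + 26x3 ≥ 67   (carbohydrate)
  90x1 + 10x3 ≥ 185   (vitamin C)
  x1, x2, x3 ≥ 0.
The minimum-cost mix takes nothing from cottage cheese — only broccoli, bananas. Binding constraints: carbohydrate and vitamin C.
Optimal quantities: broccoli = 1.848 servings, bananas = 1.866 servings.
Total cost: 0.68·1.848 + 0.3·1.866 = 1.8164.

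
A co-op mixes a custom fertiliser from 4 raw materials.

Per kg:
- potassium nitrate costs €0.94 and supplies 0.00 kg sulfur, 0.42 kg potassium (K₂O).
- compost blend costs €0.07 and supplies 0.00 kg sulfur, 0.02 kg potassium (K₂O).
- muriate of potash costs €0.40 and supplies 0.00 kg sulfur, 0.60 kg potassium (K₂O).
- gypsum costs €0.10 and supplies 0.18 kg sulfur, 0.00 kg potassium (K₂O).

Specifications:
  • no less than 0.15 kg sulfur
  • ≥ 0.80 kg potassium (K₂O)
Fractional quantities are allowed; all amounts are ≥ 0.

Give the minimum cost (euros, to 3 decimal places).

This is a linear program. Let x1 = kg of potassium nitrate, x2 = kg of compost blend, x3 = kg of muriate of potash, x4 = kg of gypsum.
Minimize 0.94x1 + 0.07x2 + 0.4x3 + 0.1x4 with:
  0.18x4 ≥ 0.15   (sulfur)
  0.42x1 + 0.02x2 + 0.6x3 ≥ 0.8   (potassium (K₂O))
  x1, x2, x3, x4 ≥ 0.
The minimum-cost mix takes nothing from potassium nitrate, compost blend — only muriate of potash, gypsum. There the sulfur and potassium (K₂O) constraints are tight.
That vertex is x3 = 1.333, x4 = 0.8333.
Cost = 0.4·1.333 + 0.1·0.8333 = 0.61653.

€0.617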